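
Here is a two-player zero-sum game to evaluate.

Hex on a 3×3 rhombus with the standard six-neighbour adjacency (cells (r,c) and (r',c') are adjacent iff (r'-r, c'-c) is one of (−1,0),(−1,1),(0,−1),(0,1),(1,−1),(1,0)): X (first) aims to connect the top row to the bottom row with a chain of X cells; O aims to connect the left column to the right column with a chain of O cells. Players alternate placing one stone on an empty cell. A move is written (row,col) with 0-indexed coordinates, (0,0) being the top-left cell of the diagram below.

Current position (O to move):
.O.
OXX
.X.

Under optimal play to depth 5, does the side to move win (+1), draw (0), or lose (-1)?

value(.O./OXX/.X., O) = +1

ply 1, O at .O./OXX/.X. | (0,0)=-1→OO./OXX/.X.; (0,2)=+1→.OO/OXX/.X.*; (2,0)=-1→.O./OXX/OX.; (2,2)=-1→.O./OXX/.XO
ply 2: .OO/OXX/.X. is terminal -1 (X); from .O./OXX/.X. depth 5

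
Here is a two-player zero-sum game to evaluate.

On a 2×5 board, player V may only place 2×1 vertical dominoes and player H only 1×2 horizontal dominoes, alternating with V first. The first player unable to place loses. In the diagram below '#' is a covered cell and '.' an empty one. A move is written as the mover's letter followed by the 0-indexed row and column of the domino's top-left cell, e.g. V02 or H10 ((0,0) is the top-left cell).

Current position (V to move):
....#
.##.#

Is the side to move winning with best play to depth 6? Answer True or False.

V winning at [....#/.##.#]: False

[....#/.##.#] V move#1: V00:-1/#...#/###.#*, V03:-1/...##/.####
[#...#/###.#] H move#2: H01:-1/###.#/###.#, H02:+1/#.###/###.#*
[#.###/###.#] end (terminal -1, V#3); searched ....#/.##.# to 6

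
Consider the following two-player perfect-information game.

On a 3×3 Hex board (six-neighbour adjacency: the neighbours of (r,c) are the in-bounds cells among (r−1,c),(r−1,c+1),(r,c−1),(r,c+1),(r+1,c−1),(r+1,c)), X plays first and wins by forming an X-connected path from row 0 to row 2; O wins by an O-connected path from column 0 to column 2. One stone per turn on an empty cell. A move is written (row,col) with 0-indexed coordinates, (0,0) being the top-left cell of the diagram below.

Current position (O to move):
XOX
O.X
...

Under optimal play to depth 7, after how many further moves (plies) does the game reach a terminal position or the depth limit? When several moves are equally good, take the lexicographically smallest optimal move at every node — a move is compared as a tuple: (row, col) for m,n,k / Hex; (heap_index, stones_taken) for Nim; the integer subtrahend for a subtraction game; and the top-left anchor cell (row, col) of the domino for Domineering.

p1 O@[XOX/O.X/...]: (1,1)[XOX/OOX/...]-1* (2,0)[XOX/O.X/O..]-1 (2,1)[XOX/O.X/.O.]-1 (2,2)[XOX/O.X/..O]-1
p2 X@[XOX/OOX/...]: (2,0)[XOX/OOX/X..]+1* (2,1)[XOX/OOX/.X.]+1 (2,2)[XOX/OOX/..X]+1
p3 O@[XOX/OOX/X..]: (2,1)[XOX/OOX/XO.]-1* (2,2)[XOX/OOX/X.O]-1
p4 X@[XOX/OOX/XO.]: (2,2)[XOX/OOX/XOX]+1*
p5 O@[XOX/OOX/XOX] terminal -1; root [XOX/O.X/...] d7

PV length from [XOX/O.X/...]: 4 plies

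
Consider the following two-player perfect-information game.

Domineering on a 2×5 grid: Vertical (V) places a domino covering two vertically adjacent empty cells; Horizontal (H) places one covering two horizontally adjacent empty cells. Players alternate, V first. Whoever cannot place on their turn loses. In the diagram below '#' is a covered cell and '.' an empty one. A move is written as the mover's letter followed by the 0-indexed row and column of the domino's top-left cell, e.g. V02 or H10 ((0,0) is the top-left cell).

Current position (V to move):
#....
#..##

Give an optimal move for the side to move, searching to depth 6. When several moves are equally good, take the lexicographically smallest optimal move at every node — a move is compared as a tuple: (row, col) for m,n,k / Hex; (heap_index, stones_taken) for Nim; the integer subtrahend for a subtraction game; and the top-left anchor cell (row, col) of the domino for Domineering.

p1 V@[#..../#..##]: V01[##.../##.##]-1 V02[#.#../#.###]+1*
p2 H@[#.#../#.###]: H03[#.###/#.###]-1*
p3 V@[#.###/#.###]: V01[#####/#####]+1*
p4 H@[#####/#####] terminal -1; root [#..../#..##] d6

V's best at [#..../#..##]: V02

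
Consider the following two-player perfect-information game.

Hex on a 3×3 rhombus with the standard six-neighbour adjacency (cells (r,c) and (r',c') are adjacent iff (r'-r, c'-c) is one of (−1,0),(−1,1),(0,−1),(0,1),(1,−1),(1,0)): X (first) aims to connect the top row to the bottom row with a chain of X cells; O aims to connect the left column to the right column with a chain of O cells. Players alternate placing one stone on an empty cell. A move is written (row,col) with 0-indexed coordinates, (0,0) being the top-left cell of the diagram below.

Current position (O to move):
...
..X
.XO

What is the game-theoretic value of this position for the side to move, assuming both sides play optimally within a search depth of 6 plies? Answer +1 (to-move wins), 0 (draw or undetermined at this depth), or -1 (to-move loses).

value(.../..X/.XO, O) = -1

[.../..X/.XO] O move#1: (0,0):-1/O../..X/.XO*, (0,1):-1/.O./..X/.XO, (0,2):-1/..O/..X/.XO, (1,0):-1/.../O.X/.XO, (1,1):-1/.../.OX/.XO, (2,0):-1/.../..X/OXO
[O../..X/.XO] X move#2: (0,1):+1/OX./..X/.XO*, (0,2):+1/O.X/..X/.XO, (1,0):+1/O../X.X/.XO, (1,1):+1/O../.XX/.XO, (2,0):+1/O../..X/XXO
[OX./..X/.XO] O move#3: (0,2):-1/OXO/..X/.XO*, (1,0):-1/OX./O.X/.XO, (1,1):-1/OX./.OX/.XO, (2,0):-1/OX./..X/OXO
[OXO/..X/.XO] X move#4: (1,0):+1/OXO/X.X/.XO*, (1,1):+1/OXO/.XX/.XO, (2,0):+1/OXO/..X/XXO
[OXO/X.X/.XO] O move#5: (1,1):-1/OXO/XOX/.XO*, (2,0):-1/OXO/X.X/OXO
[OXO/XOX/.XO] X move#6: (2,0):+1/OXO/XOX/XXO*
[OXO/XOX/XXO] end (terminal -1, O#7); searched .../..X/.XO to 6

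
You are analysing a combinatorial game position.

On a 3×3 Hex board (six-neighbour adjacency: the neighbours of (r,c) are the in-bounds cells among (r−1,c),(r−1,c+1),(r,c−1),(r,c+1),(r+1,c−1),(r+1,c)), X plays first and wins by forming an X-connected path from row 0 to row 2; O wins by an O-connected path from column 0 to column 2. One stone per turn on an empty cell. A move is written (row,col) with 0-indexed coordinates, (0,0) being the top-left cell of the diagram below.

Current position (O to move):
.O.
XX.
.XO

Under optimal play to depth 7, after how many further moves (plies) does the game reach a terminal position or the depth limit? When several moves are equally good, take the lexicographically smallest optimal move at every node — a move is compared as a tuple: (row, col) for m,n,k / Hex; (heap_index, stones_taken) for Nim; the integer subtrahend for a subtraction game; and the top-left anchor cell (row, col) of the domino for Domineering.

[.O./XX./.XO] O move#1: (0,0):-1/OO./XX./.XO*, (0,2):-1/.OO/XX./.XO, (1,2):-1/.O./XXO/.XO, (2,0):-1/.O./XX./OXO
[OO./XX./.XO] X move#2: (0,2):+1/OOX/XX./.XO*, (1,2):-1/OO./XXX/.XO, (2,0):-1/OO./XX./XXO
[OOX/XX./.XO] end (terminal -1, O#3); searched .O./XX./.XO to 7

PV length from [.O./XX./.XO]: 2 plies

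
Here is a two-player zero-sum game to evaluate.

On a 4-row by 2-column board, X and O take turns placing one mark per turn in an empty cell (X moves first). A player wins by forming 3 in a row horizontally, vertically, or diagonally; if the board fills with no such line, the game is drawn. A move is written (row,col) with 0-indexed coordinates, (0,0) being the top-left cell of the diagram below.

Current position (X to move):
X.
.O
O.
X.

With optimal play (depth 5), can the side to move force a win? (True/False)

[X./.O/O./X.] X move#1: (0,1):+0/XX/.O/O./X.*, (1,0):-1/X./XO/O./X., (2,1):+0/X./.O/OX/X., (3,1):+0/X./.O/O./XX
[XX/.O/O./X.] O move#2: (1,0):+0/XX/OO/O./X.*, (2,1):+0/XX/.O/OO/X., (3,1):+0/XX/.O/O./XO
[XX/OO/O./X.] X move#3: (2,1):+0/XX/OO/OX/X.*, (3,1):+0/XX/OO/O./XX
[XX/OO/OX/X.] O move#4: (3,1):+0/XX/OO/OX/XO*
[XX/OO/OX/XO] end (terminal +0, X#5); searched X./.O/O./X. to 5

X winning at [X./.O/O./X.]: False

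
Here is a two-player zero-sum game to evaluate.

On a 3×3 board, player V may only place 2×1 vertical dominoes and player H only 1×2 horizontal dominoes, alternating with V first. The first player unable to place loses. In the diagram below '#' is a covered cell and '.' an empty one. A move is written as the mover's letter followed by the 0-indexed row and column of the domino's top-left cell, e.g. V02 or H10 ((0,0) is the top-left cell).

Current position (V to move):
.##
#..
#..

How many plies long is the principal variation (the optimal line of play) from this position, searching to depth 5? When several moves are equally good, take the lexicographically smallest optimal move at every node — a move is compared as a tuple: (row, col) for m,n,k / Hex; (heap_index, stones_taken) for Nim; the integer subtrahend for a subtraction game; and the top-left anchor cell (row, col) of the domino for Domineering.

p1 V@[.##/#../#..]: V11[.##/##./##.]+1* V12[.##/#.#/#.#]+1
p2 H@[.##/##./##.] terminal -1; root [.##/#../#..] d5

PV length from [.##/#../#..]: 1 ply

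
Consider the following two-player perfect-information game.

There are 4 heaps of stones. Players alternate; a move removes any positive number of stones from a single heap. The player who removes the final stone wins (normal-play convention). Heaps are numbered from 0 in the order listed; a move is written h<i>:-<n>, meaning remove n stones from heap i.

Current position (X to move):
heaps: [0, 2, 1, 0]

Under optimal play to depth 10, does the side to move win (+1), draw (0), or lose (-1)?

ply 1, X at (0,2,1,0) | h1:-1=+1→(0,1,1,0)*; h1:-2=-1→(0,0,1,0); h2:-1=-1→(0,2,0,0)
ply 2, O at (0,1,1,0) | h1:-1=-1→(0,0,1,0)*; h2:-1=-1→(0,1,0,0)
ply 3, X at (0,0,1,0) | h2:-1=+1→(0,0,0,0)*
ply 4: (0,0,0,0) is terminal -1 (O); from (0,2,1,0) depth 10

value((0,2,1,0), X) = +1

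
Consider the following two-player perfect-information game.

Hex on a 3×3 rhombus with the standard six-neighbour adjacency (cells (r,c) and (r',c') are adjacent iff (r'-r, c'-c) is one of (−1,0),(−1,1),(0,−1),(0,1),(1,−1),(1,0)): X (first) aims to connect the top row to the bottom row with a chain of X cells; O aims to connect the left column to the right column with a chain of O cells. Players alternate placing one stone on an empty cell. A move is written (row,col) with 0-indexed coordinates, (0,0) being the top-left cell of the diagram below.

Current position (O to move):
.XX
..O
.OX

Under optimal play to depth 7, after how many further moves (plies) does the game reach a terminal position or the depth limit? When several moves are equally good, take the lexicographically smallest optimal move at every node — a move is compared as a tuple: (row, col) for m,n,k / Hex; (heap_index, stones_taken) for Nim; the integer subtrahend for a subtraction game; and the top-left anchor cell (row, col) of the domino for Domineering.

PV length from [.XX/..O/.OX]: 3 plies

p1 O@[.XX/..O/.OX]: (0,0)[OXX/..O/.OX]-1 (1,0)[.XX/O.O/.OX]+1* (1,1)[.XX/.OO/.OX]+1 (2,0)[.XX/..O/OOX]+1
p2 X@[.XX/O.O/.OX]: (0,0)[XXX/O.O/.OX]-1* (1,1)[.XX/OXO/.OX]-1 (2,0)[.XX/O.O/XOX]-1
p3 O@[XXX/O.O/.OX]: (1,1)[XXX/OOO/.OX]+1* (2,0)[XXX/O.O/OOX]+1
p4 X@[XXX/OOO/.OX] terminal -1; root [.XX/..O/.OX] d7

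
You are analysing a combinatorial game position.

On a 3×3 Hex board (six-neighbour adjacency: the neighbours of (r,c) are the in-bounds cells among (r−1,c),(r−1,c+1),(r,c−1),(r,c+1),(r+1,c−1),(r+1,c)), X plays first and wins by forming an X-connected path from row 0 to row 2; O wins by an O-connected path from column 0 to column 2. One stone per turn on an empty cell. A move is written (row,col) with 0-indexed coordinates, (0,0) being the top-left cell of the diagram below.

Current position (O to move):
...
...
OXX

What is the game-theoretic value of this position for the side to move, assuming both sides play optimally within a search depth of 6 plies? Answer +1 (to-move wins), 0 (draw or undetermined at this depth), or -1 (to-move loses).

value(.../.../OXX, O) = +1

p1 O@[.../.../OXX]: (0,0)[O../.../OXX]-1 (0,1)[.O./.../OXX]-1 (0,2)[..O/.../OXX]+1* (1,0)[.../O../OXX]-1 (1,1)[.../.O./OXX]+1 (1,2)[.../..O/OXX]-1
p2 X@[..O/.../OXX]: (0,0)[X.O/.../OXX]-1* (0,1)[.XO/.../OXX]-1 (1,0)[..O/X../OXX]-1 (1,1)[..O/.X./OXX]-1 (1,2)[..O/..X/OXX]-1
p3 O@[X.O/.../OXX]: (0,1)[XOO/.../OXX]+1* (1,0)[X.O/O../OXX]+1 (1,1)[X.O/.O./OXX]+1 (1,2)[X.O/..O/OXX]-1
p4 X@[XOO/.../OXX]: (1,0)[XOO/X../OXX]-1* (1,1)[XOO/.X./OXX]-1 (1,2)[XOO/..X/OXX]-1
p5 O@[XOO/X../OXX]: (1,1)[XOO/XO./OXX]+1* (1,2)[XOO/X.O/OXX]-1
p6 X@[XOO/XO./OXX] terminal -1; root [.../.../OXX] d6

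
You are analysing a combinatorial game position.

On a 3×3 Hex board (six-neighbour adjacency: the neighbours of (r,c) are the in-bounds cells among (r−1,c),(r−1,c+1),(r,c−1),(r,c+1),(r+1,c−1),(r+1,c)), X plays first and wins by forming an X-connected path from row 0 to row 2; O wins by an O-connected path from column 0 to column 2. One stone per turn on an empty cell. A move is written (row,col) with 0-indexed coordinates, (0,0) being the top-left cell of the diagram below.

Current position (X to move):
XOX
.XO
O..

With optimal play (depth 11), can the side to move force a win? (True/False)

X winning at [XOX/.XO/O..]: True

ply 1, X at XOX/.XO/O.. | (1,0)=-1→XOX/XXO/O..; (2,1)=+1→XOX/.XO/OX.*; (2,2)=-1→XOX/.XO/O.X
ply 2: XOX/.XO/OX. is terminal -1 (O); from XOX/.XO/O.. depth 11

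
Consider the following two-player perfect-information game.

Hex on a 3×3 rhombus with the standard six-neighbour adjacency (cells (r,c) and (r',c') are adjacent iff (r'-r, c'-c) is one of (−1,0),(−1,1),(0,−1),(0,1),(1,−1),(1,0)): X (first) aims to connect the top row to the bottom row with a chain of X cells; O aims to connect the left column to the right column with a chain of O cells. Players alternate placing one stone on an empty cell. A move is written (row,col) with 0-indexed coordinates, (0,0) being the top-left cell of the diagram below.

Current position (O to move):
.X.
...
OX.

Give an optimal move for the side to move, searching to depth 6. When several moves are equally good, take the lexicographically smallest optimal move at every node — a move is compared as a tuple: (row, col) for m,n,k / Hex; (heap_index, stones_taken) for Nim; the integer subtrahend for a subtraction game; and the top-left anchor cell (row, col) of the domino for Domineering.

O's best at [.X./.../OX.]: (1,1)

[.X./.../OX.] O move#1: (0,0):-1/OX./.../OX., (0,2):-1/.XO/.../OX., (1,0):-1/.X./O../OX., (1,1):+1/.X./.O./OX.*, (1,2):-1/.X./..O/OX., (2,2):-1/.X./.../OXO
[.X./.O./OX.] X move#2: (0,0):-1/XX./.O./OX.*, (0,2):-1/.XX/.O./OX., (1,0):-1/.X./XO./OX., (1,2):-1/.X./.OX/OX., (2,2):-1/.X./.O./OXX
[XX./.O./OX.] O move#3: (0,2):+1/XXO/.O./OX.*, (1,0):+1/XX./OO./OX., (1,2):+1/XX./.OO/OX., (2,2):+1/XX./.O./OXO
[XXO/.O./OX.] end (terminal -1, X#4); searched .X./.../OX. to 6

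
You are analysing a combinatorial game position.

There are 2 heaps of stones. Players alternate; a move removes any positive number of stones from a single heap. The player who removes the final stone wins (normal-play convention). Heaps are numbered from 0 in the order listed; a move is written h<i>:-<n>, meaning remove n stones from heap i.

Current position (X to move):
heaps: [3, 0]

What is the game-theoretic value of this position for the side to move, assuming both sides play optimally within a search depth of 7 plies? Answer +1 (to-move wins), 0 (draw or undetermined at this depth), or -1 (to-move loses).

value((3,0), X) = +1

p1 X@[(3,0)]: h0:-1[(2,0)]-1 h0:-2[(1,0)]-1 h0:-3[(0,0)]+1*
p2 O@[(0,0)] terminal -1; root [(3,0)] d7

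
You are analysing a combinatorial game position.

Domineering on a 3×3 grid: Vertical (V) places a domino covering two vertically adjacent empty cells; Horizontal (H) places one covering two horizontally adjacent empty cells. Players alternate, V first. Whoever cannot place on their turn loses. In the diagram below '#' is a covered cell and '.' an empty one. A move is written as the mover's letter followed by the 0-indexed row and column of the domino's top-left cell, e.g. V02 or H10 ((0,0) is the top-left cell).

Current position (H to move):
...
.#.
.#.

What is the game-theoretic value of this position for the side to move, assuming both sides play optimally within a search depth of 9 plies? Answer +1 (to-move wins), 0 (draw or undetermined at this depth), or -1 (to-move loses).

p1 H@[.../.#./.#.]: H00[##./.#./.#.]-1* H01[.##/.#./.#.]-1
p2 V@[##./.#./.#.]: V02[###/.##/.#.]+1* V10[##./##./##.]+1 V12[##./.##/.##]+1
p3 H@[###/.##/.#.] terminal -1; root [.../.#./.#.] d9

value(.../.#./.#., H) = -1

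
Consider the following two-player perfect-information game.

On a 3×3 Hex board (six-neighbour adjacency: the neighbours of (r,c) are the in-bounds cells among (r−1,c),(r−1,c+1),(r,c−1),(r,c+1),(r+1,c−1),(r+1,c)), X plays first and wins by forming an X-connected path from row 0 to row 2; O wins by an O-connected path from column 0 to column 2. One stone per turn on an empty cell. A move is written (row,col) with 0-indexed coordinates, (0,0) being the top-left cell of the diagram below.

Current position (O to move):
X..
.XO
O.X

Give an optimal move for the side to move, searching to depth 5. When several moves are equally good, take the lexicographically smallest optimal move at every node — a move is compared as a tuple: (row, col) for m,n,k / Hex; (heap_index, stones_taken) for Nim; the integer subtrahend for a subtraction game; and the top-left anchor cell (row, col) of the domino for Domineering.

p1 O@[X../.XO/O.X]: (0,1)[XO./.XO/O.X]-1 (0,2)[X.O/.XO/O.X]-1 (1,0)[X../OXO/O.X]-1 (2,1)[X../.XO/OOX]+1*
p2 X@[X../.XO/OOX] terminal -1; root [X../.XO/O.X] d5

O's best at [X../.XO/O.X]: (2,1)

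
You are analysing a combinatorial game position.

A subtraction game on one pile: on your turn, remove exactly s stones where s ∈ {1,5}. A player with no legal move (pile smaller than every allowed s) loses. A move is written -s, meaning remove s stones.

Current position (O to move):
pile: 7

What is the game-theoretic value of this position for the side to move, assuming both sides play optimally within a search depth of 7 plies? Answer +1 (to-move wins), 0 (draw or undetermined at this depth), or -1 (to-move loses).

value(7, O) = +1

ply 1, O at 7 | -1=+1→6*; -5=+1→2
ply 2, X at 6 | -1=-1→5*; -5=-1→1
ply 3, O at 5 | -1=+1→4*; -5=+1→0
ply 4, X at 4 | -1=-1→3*
ply 5, O at 3 | -1=+1→2*
ply 6, X at 2 | -1=-1→1*
ply 7, O at 1 | -1=+1→0*
ply 8: 0 is terminal -1 (X); from 7 depth 7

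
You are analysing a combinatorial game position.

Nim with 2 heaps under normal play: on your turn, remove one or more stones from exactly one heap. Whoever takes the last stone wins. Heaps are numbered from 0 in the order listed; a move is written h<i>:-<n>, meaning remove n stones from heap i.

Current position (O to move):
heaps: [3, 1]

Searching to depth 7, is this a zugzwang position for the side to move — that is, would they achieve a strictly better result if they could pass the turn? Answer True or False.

zugzwang((3,1), O) = False

p1 O@[(3,1)]: h0:-1[(2,1)]-1 h0:-2[(1,1)]+1* h0:-3[(0,1)]-1 h1:-1[(3,0)]-1
p2 X@[(1,1)]: h0:-1[(0,1)]-1* h1:-1[(1,0)]-1
p3 O@[(0,1)]: h1:-1[(0,0)]+1*
p4 X@[(0,0)] terminal -1; root [(3,1)] d7
suppose O passes — search the same position with X to move:
pass> p1 X@[(3,1)]: h0:-1[(2,1)]-1 h0:-2[(1,1)]+1* h0:-3[(0,1)]-1 h1:-1[(3,0)]-1
pass> p2 O@[(1,1)]: h0:-1[(0,1)]-1* h1:-1[(1,0)]-1
pass> p3 X@[(0,1)]: h1:-1[(0,0)]+1*
pass> p4 O@[(0,0)] terminal -1; root [(3,1)] d7
for O: play +1, pass -1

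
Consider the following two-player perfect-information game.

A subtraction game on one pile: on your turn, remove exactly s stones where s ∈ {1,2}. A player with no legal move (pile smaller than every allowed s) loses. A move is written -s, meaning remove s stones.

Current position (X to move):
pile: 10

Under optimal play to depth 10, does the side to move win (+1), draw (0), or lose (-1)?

ply 1, X at 10 | -1=+1→9*; -2=-1→8
ply 2, O at 9 | -1=-1→8*; -2=-1→7
ply 3, X at 8 | -1=-1→7; -2=+1→6*
ply 4, O at 6 | -1=-1→5*; -2=-1→4
ply 5, X at 5 | -1=-1→4; -2=+1→3*
ply 6, O at 3 | -1=-1→2*; -2=-1→1
ply 7, X at 2 | -1=-1→1; -2=+1→0*
ply 8: 0 is terminal -1 (O); from 10 depth 10

value(10, X) = +1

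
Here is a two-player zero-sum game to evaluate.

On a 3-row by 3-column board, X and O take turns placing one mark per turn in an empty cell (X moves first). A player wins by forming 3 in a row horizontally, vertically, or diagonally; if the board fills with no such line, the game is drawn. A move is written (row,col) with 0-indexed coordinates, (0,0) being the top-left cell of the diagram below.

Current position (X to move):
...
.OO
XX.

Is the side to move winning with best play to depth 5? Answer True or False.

X winning at [.../.OO/XX.]: True

[.../.OO/XX.] X move#1: (0,0):-1/X../.OO/XX., (0,1):-1/.X./.OO/XX., (0,2):-1/..X/.OO/XX., (1,0):+1/.../XOO/XX.*, (2,2):+1/.../.OO/XXX
[.../XOO/XX.] O move#2: (0,0):-1/O../XOO/XX.*, (0,1):-1/.O./XOO/XX., (0,2):-1/..O/XOO/XX., (2,2):-1/.../XOO/XXO
[O../XOO/XX.] X move#3: (0,1):-1/OX./XOO/XX., (0,2):-1/O.X/XOO/XX., (2,2):+1/O../XOO/XXX*
[O../XOO/XXX] end (terminal -1, O#4); searched .../.OO/XX. to 5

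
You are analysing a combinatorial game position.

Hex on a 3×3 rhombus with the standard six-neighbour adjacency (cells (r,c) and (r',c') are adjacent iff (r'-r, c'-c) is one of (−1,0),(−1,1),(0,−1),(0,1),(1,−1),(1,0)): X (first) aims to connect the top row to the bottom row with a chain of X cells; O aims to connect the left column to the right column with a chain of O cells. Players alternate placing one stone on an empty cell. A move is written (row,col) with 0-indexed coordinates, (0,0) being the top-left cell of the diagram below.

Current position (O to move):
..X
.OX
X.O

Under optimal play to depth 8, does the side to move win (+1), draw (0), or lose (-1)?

value(..X/.OX/X.O, O) = -1

p1 O@[..X/.OX/X.O]: (0,0)[O.X/.OX/X.O]-1* (0,1)[.OX/.OX/X.O]-1 (1,0)[..X/OOX/X.O]-1 (2,1)[..X/.OX/XOO]-1
p2 X@[O.X/.OX/X.O]: (0,1)[OXX/.OX/X.O]+1* (1,0)[O.X/XOX/X.O]+1 (2,1)[O.X/.OX/XXO]+1
p3 O@[OXX/.OX/X.O]: (1,0)[OXX/OOX/X.O]-1* (2,1)[OXX/.OX/XOO]-1
p4 X@[OXX/OOX/X.O]: (2,1)[OXX/OOX/XXO]+1*
p5 O@[OXX/OOX/XXO] terminal -1; root [..X/.OX/X.O] d8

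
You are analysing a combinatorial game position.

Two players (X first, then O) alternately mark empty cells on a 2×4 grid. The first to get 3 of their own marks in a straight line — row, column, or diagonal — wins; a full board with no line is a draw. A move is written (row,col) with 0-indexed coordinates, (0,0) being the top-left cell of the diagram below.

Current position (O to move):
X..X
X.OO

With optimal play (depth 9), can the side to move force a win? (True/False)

O winning at [X..X/X.OO]: True

[X..X/X.OO] O move#1: (0,1):+0/XO.X/X.OO, (0,2):+0/X.OX/X.OO, (1,1):+1/X..X/XOOO*
[X..X/XOOO] end (terminal -1, X#2); searched X..X/X.OO to 9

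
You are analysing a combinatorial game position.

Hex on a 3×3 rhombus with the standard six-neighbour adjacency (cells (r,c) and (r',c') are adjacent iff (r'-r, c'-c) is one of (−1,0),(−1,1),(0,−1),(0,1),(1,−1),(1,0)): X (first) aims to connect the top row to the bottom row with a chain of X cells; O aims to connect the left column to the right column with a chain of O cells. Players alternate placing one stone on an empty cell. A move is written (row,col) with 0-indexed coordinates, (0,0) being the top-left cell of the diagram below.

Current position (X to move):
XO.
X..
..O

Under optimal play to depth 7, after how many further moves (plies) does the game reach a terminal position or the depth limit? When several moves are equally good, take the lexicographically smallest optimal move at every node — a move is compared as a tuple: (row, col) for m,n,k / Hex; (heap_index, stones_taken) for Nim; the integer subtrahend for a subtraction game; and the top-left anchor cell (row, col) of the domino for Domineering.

PV length from [XO./X../..O]: 5 plies

p1 X@[XO./X../..O]: (0,2)[XOX/X../..O]+1* (1,1)[XO./XX./..O]+1 (1,2)[XO./X.X/..O]+1 (2,0)[XO./X../X.O]+1 (2,1)[XO./X../.XO]+1
p2 O@[XOX/X../..O]: (1,1)[XOX/XO./..O]-1* (1,2)[XOX/X.O/..O]-1 (2,0)[XOX/X../O.O]-1 (2,1)[XOX/X../.OO]-1
p3 X@[XOX/XO./..O]: (1,2)[XOX/XOX/..O]+1* (2,0)[XOX/XO./X.O]+1 (2,1)[XOX/XO./.XO]+1
p4 O@[XOX/XOX/..O]: (2,0)[XOX/XOX/O.O]-1* (2,1)[XOX/XOX/.OO]-1
p5 X@[XOX/XOX/O.O]: (2,1)[XOX/XOX/OXO]+1*
p6 O@[XOX/XOX/OXO] terminal -1; root [XO./X../..O] d7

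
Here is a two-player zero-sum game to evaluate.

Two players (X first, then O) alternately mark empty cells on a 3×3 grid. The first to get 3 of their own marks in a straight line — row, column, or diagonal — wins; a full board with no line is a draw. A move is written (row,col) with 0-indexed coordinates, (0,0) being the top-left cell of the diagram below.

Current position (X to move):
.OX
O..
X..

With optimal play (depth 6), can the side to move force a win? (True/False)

X winning at [.OX/O../X..]: True

ply 1, X at .OX/O../X.. | (0,0)=-1→XOX/O../X..; (1,1)=+1→.OX/OX./X..*; (1,2)=+1→.OX/O.X/X..; (2,1)=+1→.OX/O../XX.; (2,2)=+1→.OX/O../X.X
ply 2: .OX/OX./X.. is terminal -1 (O); from .OX/O../X.. depth 6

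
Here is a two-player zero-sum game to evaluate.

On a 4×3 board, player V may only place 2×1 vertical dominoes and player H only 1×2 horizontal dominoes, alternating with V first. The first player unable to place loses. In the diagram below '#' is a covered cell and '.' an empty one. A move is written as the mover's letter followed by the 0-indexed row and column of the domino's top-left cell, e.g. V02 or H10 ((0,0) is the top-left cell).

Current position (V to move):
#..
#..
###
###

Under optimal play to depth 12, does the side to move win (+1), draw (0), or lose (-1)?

ply 1, V at #../#../###/### | V01=+1→##./##./###/###*; V02=+1→#.#/#.#/###/###
ply 2: ##./##./###/### is terminal -1 (H); from #../#../###/### depth 12

value(#../#../###/###, V) = +1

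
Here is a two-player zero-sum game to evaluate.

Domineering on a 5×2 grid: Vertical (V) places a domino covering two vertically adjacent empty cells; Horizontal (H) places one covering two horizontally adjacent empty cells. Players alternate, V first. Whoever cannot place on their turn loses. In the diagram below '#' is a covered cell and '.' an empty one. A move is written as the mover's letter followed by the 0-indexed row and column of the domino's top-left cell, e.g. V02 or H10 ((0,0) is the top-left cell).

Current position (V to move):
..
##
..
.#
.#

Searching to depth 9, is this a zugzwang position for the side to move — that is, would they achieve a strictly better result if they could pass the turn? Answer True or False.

p1 V@[../##/../.#/.#]: V20[../##/#./##/.#]-1* V30[../##/../##/##]-1
p2 H@[../##/#./##/.#]: H00[##/##/#./##/.#]+1*
p3 V@[##/##/#./##/.#] terminal -1; root [../##/../.#/.#] d9
if V skipped the turn, H would face:
~ p1 H@[../##/../.#/.#]: H00[##/##/../.#/.#]-1 H20[../##/##/.#/.#]+1*
~ p2 V@[../##/##/.#/.#]: V30[../##/##/##/##]-1*
~ p3 H@[../##/##/##/##]: H00[##/##/##/##/##]+1*
~ p4 V@[##/##/##/##/##] terminal -1; root [../##/../.#/.#] d9
compare (V): move=-1 vs pass=-1

zugzwang(../##/../.#/.#, V) = False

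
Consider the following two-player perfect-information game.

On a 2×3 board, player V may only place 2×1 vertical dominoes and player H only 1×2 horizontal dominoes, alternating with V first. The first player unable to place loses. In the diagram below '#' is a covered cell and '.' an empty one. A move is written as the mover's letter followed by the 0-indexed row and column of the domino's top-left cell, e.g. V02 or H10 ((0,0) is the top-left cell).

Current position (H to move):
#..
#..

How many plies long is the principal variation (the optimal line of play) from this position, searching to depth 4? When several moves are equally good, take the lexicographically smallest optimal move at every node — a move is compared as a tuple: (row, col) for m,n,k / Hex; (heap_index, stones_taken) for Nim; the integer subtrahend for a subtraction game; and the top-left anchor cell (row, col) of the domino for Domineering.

PV length from [#../#..]: 1 ply

p1 H@[#../#..]: H01[###/#..]+1* H11[#../###]+1
p2 V@[###/#..] terminal -1; root [#../#..] d4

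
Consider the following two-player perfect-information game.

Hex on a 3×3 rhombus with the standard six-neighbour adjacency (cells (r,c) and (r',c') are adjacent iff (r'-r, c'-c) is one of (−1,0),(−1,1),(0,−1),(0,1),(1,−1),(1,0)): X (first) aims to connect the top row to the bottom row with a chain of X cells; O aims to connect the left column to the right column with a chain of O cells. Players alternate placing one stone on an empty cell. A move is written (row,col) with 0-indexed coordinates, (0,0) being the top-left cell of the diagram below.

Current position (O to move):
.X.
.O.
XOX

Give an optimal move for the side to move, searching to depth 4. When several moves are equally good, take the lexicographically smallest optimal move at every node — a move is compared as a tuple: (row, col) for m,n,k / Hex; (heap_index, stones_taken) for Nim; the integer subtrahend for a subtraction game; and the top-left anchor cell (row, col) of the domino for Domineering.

p1 O@[.X./.O./XOX]: (0,0)[OX./.O./XOX]-1 (0,2)[.XO/.O./XOX]-1 (1,0)[.X./OO./XOX]+1* (1,2)[.X./.OO/XOX]-1
p2 X@[.X./OO./XOX]: (0,0)[XX./OO./XOX]-1* (0,2)[.XX/OO./XOX]-1 (1,2)[.X./OOX/XOX]-1
p3 O@[XX./OO./XOX]: (0,2)[XXO/OO./XOX]+1* (1,2)[XX./OOO/XOX]+1
p4 X@[XXO/OO./XOX] terminal -1; root [.X./.O./XOX] d4

O's best at [.X./.O./XOX]: (1,0)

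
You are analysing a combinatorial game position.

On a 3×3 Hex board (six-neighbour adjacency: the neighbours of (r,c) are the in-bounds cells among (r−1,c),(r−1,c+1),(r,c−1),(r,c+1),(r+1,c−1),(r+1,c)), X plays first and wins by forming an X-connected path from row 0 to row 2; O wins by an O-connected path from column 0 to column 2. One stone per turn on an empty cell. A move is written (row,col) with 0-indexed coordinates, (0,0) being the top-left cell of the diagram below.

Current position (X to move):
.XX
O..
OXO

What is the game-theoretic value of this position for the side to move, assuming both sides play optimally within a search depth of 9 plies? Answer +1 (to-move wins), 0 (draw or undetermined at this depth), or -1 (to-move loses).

p1 X@[.XX/O../OXO]: (0,0)[XXX/O../OXO]+1* (1,1)[.XX/OX./OXO]+1 (1,2)[.XX/O.X/OXO]+1
p2 O@[XXX/O../OXO]: (1,1)[XXX/OO./OXO]-1* (1,2)[XXX/O.O/OXO]-1
p3 X@[XXX/OO./OXO]: (1,2)[XXX/OOX/OXO]+1*
p4 O@[XXX/OOX/OXO] terminal -1; root [.XX/O../OXO] d9

value(.XX/O../OXO, X) = +1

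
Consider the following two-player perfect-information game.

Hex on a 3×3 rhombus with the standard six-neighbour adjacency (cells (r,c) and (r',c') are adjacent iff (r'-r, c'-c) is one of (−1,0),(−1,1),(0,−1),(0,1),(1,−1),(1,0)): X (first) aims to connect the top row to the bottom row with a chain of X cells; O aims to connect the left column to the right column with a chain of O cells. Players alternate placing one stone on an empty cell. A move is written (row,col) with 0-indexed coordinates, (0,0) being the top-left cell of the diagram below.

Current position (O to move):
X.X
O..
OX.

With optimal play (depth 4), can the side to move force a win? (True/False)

O winning at [X.X/O../OX.]: False

p1 O@[X.X/O../OX.]: (0,1)[XOX/O../OX.]-1* (1,1)[X.X/OO./OX.]-1 (1,2)[X.X/O.O/OX.]-1 (2,2)[X.X/O../OXO]-1
p2 X@[XOX/O../OX.]: (1,1)[XOX/OX./OX.]+1* (1,2)[XOX/O.X/OX.]+1 (2,2)[XOX/O../OXX]+1
p3 O@[XOX/OX./OX.] terminal -1; root [X.X/O../OX.] d4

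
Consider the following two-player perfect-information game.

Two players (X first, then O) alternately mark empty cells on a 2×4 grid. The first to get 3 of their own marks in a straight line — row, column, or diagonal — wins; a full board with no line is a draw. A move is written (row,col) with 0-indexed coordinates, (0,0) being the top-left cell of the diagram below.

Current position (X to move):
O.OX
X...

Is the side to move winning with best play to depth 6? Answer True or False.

[O.OX/X...] X move#1: (0,1):+0/OXOX/X...*, (1,1):-1/O.OX/XX.., (1,2):-1/O.OX/X.X., (1,3):-1/O.OX/X..X
[OXOX/X...] O move#2: (1,1):+0/OXOX/XO..*, (1,2):+0/OXOX/X.O., (1,3):+0/OXOX/X..O
[OXOX/XO..] X move#3: (1,2):+0/OXOX/XOX.*, (1,3):+0/OXOX/XO.X
[OXOX/XOX.] O move#4: (1,3):+0/OXOX/XOXO*
[OXOX/XOXO] end (terminal +0, X#5); searched O.OX/X... to 6

X winning at [O.OX/X...]: False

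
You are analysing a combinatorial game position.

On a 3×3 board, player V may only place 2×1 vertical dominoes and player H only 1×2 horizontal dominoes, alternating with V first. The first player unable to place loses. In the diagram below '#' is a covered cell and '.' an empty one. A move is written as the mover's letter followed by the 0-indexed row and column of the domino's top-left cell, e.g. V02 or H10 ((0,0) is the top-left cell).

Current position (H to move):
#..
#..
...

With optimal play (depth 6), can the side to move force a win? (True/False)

p1 H@[#../#../...]: H01[###/#../...]-1 H11[#../###/...]+1* H20[#../#../##.]-1 H21[#../#../.##]-1
p2 V@[#../###/...] terminal -1; root [#../#../...] d6

H winning at [#../#../...]: True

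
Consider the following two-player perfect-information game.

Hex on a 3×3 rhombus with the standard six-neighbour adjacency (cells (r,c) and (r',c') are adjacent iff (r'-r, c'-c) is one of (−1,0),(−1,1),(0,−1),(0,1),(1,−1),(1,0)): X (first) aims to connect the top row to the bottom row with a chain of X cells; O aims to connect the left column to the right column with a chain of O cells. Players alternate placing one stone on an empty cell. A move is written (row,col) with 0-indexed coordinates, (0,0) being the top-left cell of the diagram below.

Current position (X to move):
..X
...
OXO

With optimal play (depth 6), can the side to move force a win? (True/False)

X winning at [..X/.../OXO]: True

[..X/.../OXO] X move#1: (0,0):+1/X.X/.../OXO*, (0,1):+1/.XX/.../OXO, (1,0):+1/..X/X../OXO, (1,1):+1/..X/.X./OXO, (1,2):+1/..X/..X/OXO
[X.X/.../OXO] O move#2: (0,1):-1/XOX/.../OXO*, (1,0):-1/X.X/O../OXO, (1,1):-1/X.X/.O./OXO, (1,2):-1/X.X/..O/OXO
[XOX/.../OXO] X move#3: (1,0):+1/XOX/X../OXO*, (1,1):+1/XOX/.X./OXO, (1,2):+1/XOX/..X/OXO
[XOX/X../OXO] O move#4: (1,1):-1/XOX/XO./OXO*, (1,2):-1/XOX/X.O/OXO
[XOX/XO./OXO] X move#5: (1,2):+1/XOX/XOX/OXO*
[XOX/XOX/OXO] end (terminal -1, O#6); searched ..X/.../OXO to 6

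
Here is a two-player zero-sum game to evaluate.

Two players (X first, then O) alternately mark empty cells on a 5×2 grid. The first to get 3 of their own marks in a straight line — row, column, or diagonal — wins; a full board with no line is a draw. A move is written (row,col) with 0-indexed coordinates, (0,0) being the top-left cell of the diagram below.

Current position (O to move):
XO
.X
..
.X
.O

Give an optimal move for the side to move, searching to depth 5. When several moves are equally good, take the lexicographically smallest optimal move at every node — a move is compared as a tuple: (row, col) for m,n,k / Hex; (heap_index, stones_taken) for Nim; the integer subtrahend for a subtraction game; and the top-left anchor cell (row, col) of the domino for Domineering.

O's best at [XO/.X/../.X/.O]: (2,1)

ply 1, O at XO/.X/../.X/.O | (1,0)=-1→XO/OX/../.X/.O; (2,0)=-1→XO/.X/O./.X/.O; (2,1)=+0→XO/.X/.O/.X/.O*; (3,0)=-1→XO/.X/../OX/.O; (4,0)=-1→XO/.X/../.X/OO
ply 2, X at XO/.X/.O/.X/.O | (1,0)=+0→XO/XX/.O/.X/.O*; (2,0)=+0→XO/.X/XO/.X/.O; (3,0)=+0→XO/.X/.O/XX/.O; (4,0)=+0→XO/.X/.O/.X/XO
ply 3, O at XO/XX/.O/.X/.O | (2,0)=+0→XO/XX/OO/.X/.O*; (3,0)=-1→XO/XX/.O/OX/.O; (4,0)=-1→XO/XX/.O/.X/OO
ply 4, X at XO/XX/OO/.X/.O | (3,0)=+0→XO/XX/OO/XX/.O*; (4,0)=+0→XO/XX/OO/.X/XO
ply 5, O at XO/XX/OO/XX/.O | (4,0)=+0→XO/XX/OO/XX/OO*
ply 6: XO/XX/OO/XX/OO is terminal +0 (X); from XO/.X/../.X/.O depth 5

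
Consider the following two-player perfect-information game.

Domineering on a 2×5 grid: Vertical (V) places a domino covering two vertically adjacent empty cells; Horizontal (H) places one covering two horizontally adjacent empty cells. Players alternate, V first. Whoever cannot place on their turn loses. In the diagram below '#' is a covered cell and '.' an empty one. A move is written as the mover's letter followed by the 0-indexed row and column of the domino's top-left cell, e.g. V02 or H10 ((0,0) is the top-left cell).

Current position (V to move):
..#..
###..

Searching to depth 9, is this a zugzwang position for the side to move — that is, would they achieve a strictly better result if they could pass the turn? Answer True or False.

zugzwang(..#../###.., V) = False

ply 1, V at ..#../###.. | V03=+1→..##./####.*; V04=+1→..#.#/###.#
ply 2, H at ..##./####. | H00=-1→####./####.*
ply 3, V at ####./####. | V04=+1→#####/#####*
ply 4: #####/##### is terminal -1 (H); from ..#../###.. depth 9
if V skipped the turn, H would face:
~ ply 1, H at ..#../###.. | H00=-1→###../###..; H03=+1→..###/###..*; H13=+1→..#../#####
~ ply 2: ..###/###.. is terminal -1 (V); from ..#../###.. depth 9
compare (V): move=+1 vs pass=-1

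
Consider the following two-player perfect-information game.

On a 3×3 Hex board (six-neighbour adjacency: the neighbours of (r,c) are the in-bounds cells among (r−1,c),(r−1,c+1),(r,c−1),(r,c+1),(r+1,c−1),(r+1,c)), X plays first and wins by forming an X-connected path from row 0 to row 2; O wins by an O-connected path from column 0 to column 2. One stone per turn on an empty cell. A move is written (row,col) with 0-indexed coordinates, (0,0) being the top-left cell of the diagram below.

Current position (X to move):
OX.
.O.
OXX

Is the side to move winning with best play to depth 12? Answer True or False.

X winning at [OX./.O./OXX]: False

[OX./.O./OXX] X move#1: (0,2):-1/OXX/.O./OXX*, (1,0):-1/OX./XO./OXX, (1,2):-1/OX./.OX/OXX
[OXX/.O./OXX] O move#2: (1,0):-1/OXX/OO./OXX, (1,2):+1/OXX/.OO/OXX*
[OXX/.OO/OXX] end (terminal -1, X#3); searched OX./.O./OXX to 12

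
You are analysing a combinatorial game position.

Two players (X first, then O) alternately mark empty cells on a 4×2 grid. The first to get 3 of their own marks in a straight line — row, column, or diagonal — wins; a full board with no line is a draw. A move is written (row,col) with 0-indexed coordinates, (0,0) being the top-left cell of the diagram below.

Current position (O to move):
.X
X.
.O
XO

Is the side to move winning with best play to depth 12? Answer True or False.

O winning at [.X/X./.O/XO]: True

ply 1, O at .X/X./.O/XO | (0,0)=-1→OX/X./.O/XO; (1,1)=+1→.X/XO/.O/XO*; (2,0)=+0→.X/X./OO/XO
ply 2: .X/XO/.O/XO is terminal -1 (X); from .X/X./.O/XO depth 12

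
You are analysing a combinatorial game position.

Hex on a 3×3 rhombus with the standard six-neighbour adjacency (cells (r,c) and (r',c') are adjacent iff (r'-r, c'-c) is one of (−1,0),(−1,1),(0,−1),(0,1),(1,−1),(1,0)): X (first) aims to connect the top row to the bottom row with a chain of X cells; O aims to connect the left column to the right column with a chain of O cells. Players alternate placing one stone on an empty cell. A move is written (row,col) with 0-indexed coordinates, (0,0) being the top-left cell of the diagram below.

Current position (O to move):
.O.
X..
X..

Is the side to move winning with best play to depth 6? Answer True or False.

p1 O@[.O./X../X..]: (0,0)[OO./X../X..]-1* (0,2)[.OO/X../X..]-1 (1,1)[.O./XO./X..]-1 (1,2)[.O./X.O/X..]-1 (2,1)[.O./X../XO.]-1 (2,2)[.O./X../X.O]-1
p2 X@[OO./X../X..]: (0,2)[OOX/X../X..]+1* (1,1)[OO./XX./X..]-1 (1,2)[OO./X.X/X..]-1 (2,1)[OO./X../XX.]-1 (2,2)[OO./X../X.X]-1
p3 O@[OOX/X../X..]: (1,1)[OOX/XO./X..]-1* (1,2)[OOX/X.O/X..]-1 (2,1)[OOX/X../XO.]-1 (2,2)[OOX/X../X.O]-1
p4 X@[OOX/XO./X..]: (1,2)[OOX/XOX/X..]+1* (2,1)[OOX/XO./XX.]-1 (2,2)[OOX/XO./X.X]-1
p5 O@[OOX/XOX/X..]: (2,1)[OOX/XOX/XO.]-1* (2,2)[OOX/XOX/X.O]-1
p6 X@[OOX/XOX/XO.]: (2,2)[OOX/XOX/XOX]+1*
p7 O@[OOX/XOX/XOX] terminal -1; root [.O./X../X..] d6

O winning at [.O./X../X..]: False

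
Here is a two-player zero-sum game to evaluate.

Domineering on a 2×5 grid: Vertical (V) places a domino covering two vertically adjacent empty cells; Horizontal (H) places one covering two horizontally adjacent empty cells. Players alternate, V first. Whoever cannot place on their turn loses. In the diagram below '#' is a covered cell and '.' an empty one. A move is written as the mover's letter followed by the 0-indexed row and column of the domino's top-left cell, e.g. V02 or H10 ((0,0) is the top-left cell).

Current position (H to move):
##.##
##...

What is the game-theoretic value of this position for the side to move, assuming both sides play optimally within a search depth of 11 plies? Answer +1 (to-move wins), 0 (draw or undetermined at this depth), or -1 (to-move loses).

value(##.##/##..., H) = +1

ply 1, H at ##.##/##... | H12=+1→##.##/####.*; H13=-1→##.##/##.##
ply 2: ##.##/####. is terminal -1 (V); from ##.##/##... depth 11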